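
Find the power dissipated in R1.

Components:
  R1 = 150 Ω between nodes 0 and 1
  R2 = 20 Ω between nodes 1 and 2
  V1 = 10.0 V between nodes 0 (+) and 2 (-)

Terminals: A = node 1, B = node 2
Nodal analysis, taking node 2 as the 0 V reference.
Source V1 fixes V_0 = 10 V.
KCL at each unknown node (sum of currents leaving = 0; resistances in Ω):
  Node 1: (V_1 - 10)/150 + (V_1 - 0)/20 = 0
Collecting terms: 0.05667 × V_1 = 0.06667  =>  V_1 = 1.176 V
I_R1 = (V_0 - V_1)/R1 = (10 - 1.176)/150 = 0.05882 A
P_R1 = I_R1² × R1 = (0.05882)² × 150 = 0.519 W

Final answer: 0.519 W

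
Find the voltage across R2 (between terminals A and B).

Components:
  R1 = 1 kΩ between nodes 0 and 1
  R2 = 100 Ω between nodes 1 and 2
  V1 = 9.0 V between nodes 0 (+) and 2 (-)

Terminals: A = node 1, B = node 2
R1 and R2 are in series across V1 (node 0 → node 1 → node 2), and the output A–B is taken across R2, so this is a voltage divider.
Series current: I = V1/(R1 + R2) = 9/(1000 + 100) = 9/1100 = 0.008182 A
V_R2 = I × R2 = V1 × R2/(R1 + R2) = 9 × 100/1100 = 0.8182 V

Final answer: 0.8182 V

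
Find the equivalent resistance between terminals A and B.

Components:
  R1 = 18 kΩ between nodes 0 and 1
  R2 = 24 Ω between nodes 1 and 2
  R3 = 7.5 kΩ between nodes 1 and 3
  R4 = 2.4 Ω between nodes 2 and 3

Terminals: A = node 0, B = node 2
Reduce the network between node 0 (A) and node 2 (B) by series/parallel combination:
  Rs1 = R3 + R4 (series, joined only at node 3) = 7500 + 2.4 = 7502 Ω
  Rp1 = R2 ‖ Rs1 (parallel, both between nodes 1 and 2) = 1/(1/24 + 1/7502) = 23.92 Ω
  Rs2 = R1 + Rp1 (series, joined only at node 1) = 18000 + 23.92 = 18020 Ω
R_eq = 18.02 kΩ

Final answer: 18.02 kΩ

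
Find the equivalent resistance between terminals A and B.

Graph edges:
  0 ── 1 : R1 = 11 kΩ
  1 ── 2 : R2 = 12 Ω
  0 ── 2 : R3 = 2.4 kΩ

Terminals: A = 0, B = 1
Reduce the network between node 0 (A) and node 1 (B) by series/parallel combination:
  Rs1 = R3 + R2 (series, joined only at node 2) = 2400 + 12 = 2412 Ω
  Rp1 = R1 ‖ Rs1 (parallel, both between nodes 0 and 1) = 1/(1/11000 + 1/2412) = 1978 Ω
R_eq = 1.978 kΩ

Final answer: 1.978 kΩ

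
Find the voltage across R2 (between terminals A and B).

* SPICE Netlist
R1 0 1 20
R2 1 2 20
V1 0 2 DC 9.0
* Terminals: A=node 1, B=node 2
R1 and R2 are in series across V1 (node 0 → node 1 → node 2), and the output A–B is taken across R2, so this is a voltage divider.
Series current: I = V1/(R1 + R2) = 9/(20 + 20) = 9/40 = 0.225 A
V_R2 = I × R2 = V1 × R2/(R1 + R2) = 9 × 20/40 = 4.5 V

Final answer: 4.5 V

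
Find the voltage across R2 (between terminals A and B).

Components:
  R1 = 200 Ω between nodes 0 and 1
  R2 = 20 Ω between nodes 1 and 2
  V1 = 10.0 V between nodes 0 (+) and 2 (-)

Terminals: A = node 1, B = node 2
R1 and R2 are in series across V1 (node 0 → node 1 → node 2), and the output A–B is taken across R2, so this is a voltage divider.
Series current: I = V1/(R1 + R2) = 10/(200 + 20) = 10/220 = 0.04545 A
V_R2 = I × R2 = V1 × R2/(R1 + R2) = 10 × 20/220 = 0.9091 V

Final answer: 0.9091 V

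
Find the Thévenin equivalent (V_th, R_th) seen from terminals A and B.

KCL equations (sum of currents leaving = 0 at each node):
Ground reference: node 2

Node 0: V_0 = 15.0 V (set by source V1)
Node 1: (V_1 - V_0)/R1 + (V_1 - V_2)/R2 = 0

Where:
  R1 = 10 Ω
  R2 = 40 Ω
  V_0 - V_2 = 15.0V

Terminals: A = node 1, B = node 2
Step 1 — V_th is the open-circuit voltage V_A - V_B (nothing connected across the terminals).
Nodal analysis, taking node 2 as the 0 V reference.
Source V1 fixes V_0 = 15 V.
KCL at each unknown node (sum of currents leaving = 0; resistances in Ω):
  Node 1: (V_1 - 15)/10 + (V_1 - 0)/40 = 0
Collecting terms: 0.125 × V_1 = 1.5  =>  V_1 = 12 V
V_th = V_1 - V_2 = 12 - 0 = 12 V
Step 2 — R_th: zero the source — replace V1 by a short circuit (node 2 merges into node 0) — and find the resistance seen between A (node 1) and B (node 0).
Reduce the network between node 1 (A) and node 0 (B) by series/parallel combination:
  Rp1 = R1 ‖ R2 (parallel, both between nodes 0 and 1) = 1/(1/10 + 1/40) = 8 Ω
R_th = 8 Ω

Final answer: V_th = 12 V, R_th = 8 Ω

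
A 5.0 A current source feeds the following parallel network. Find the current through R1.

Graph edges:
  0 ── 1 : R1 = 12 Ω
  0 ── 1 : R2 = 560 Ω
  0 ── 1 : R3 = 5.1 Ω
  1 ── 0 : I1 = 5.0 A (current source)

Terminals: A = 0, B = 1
All resistors sit directly between nodes 0 and 1, so they are in parallel and share one voltage V; the full source current 5 A splits among them.
1/R_par = 1/12 + 1/560 + 1/5.1 = 0.2812 S  =>  R_par = 3.556 Ω
V = I × R_par = 5 × 3.556 = 17.78 V
I_R1 = V/R1 = 17.78/12 = 1.482 A

Final answer: 1.482 A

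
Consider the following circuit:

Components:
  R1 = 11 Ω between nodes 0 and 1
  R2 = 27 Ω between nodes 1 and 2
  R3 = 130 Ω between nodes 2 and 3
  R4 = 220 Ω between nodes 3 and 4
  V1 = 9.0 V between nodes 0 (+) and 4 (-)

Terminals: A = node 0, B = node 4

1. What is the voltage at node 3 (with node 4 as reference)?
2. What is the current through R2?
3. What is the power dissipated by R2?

Nodal analysis, taking node 4 as the 0 V reference.
Source V1 fixes V_0 = 9 V.
KCL at each unknown node (sum of currents leaving = 0; resistances in Ω):
  Node 1: (V_1 - 9)/11 + (V_1 - V_2)/27 = 0
  Node 2: (V_2 - V_1)/27 + (V_2 - V_3)/130 = 0
  Node 3: (V_3 - V_2)/130 + (V_3 - 0)/220 = 0
Collecting terms (coefficients in siemens):
  0.1279·V_1 - 0.03704·V_2 = 0.8182
  0.04473·V_2 - 0.03704·V_1 - 0.007692·V_3 = 0
  0.01224·V_3 - 0.007692·V_2 = 0
Solving these 3 simultaneous equations (Gaussian elimination) gives:
  V_1 = 8.745 V, V_2 = 8.119 V, V_3 = 5.103 V
Part 1:
  Read off the nodal solution: V_3 = 5.103 V
Part 2:
  I_R2 = (V_1 - V_2)/R2 = (8.745 - 8.119)/27 = 0.0232 A
  Magnitude: I_R2 = 0.0232 A
Part 3:
  I_R2 = (V_1 - V_2)/R2 = (8.745 - 8.119)/27 = 0.0232 A
  P_R2 = I_R2² × R2 = (0.0232)² × 27 = 0.01453 W

Final answers:
1. V_3 = 5.103 V
2. I_R2 = 0.0232 A
3. P_R2 = 0.01453 W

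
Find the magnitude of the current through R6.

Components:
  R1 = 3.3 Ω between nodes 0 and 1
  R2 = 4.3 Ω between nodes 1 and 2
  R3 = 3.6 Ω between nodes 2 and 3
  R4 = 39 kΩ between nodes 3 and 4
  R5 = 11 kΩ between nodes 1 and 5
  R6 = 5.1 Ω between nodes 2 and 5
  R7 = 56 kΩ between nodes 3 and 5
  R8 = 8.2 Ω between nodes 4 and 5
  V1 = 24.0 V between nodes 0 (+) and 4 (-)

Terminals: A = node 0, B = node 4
Nodal analysis, taking node 4 as the 0 V reference.
Source V1 fixes V_0 = 24 V.
KCL at each unknown node (sum of currents leaving = 0; resistances in Ω):
  Node 1: (V_1 - 24)/3.3 + (V_1 - V_2)/4.3 + (V_1 - V_5)/11000 = 0
  Node 2: (V_2 - V_1)/4.3 + (V_2 - V_3)/3.6 + (V_2 - V_5)/5.1 = 0
  Node 3: (V_3 - V_2)/3.6 + (V_3 - 0)/39000 + (V_3 - V_5)/56000 = 0
  Node 5: (V_5 - V_1)/11000 + (V_5 - V_2)/5.1 + (V_5 - V_3)/56000 + (V_5 - 0)/8.2 = 0
Collecting terms (coefficients in siemens):
  0.5357·V_1 - 0.2326·V_2 - 0.00009091·V_5 = 7.273
  0.7064·V_2 - 0.2326·V_1 - 0.2778·V_3 - 0.1961·V_5 = 0
  0.2778·V_3 - 0.2778·V_2 - 0.00001786·V_5 = 0
  0.3181·V_5 - 0.00009091·V_1 - 0.1961·V_2 - 0.00001786·V_3 = 0
Solving these 4 simultaneous equations (Gaussian elimination) gives:
  V_1 = 20.21 V, V_2 = 15.27 V, V_3 = 15.27 V, V_5 = 9.419 V
I_R6 = (V_2 - V_5)/R6 = (15.27 - 9.419)/5.1 = 1.148 A
|I_R6| = 1.148 A

Final answer: |I_R6| = 1.148 A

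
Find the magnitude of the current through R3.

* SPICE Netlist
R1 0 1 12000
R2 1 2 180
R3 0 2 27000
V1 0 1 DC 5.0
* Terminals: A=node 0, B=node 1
Nodal analysis, taking node 1 as the 0 V reference.
Source V1 fixes V_0 = 5 V.
KCL at each unknown node (sum of currents leaving = 0; resistances in Ω):
  Node 2: (V_2 - 0)/180 + (V_2 - 5)/27000 = 0
Collecting terms: 0.005593 × V_2 = 0.0001852  =>  V_2 = 0.03311 V
I_R3 = (V_0 - V_2)/R3 = (5 - 0.03311)/27000 = 0.000184 A
|I_R3| = 0.000184 A

Final answer: |I_R3| = 0.000184 A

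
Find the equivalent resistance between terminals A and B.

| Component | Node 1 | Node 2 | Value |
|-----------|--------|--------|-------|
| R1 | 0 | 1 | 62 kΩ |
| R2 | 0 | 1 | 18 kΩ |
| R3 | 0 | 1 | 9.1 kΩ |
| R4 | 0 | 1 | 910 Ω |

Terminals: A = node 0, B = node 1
Reduce the network between node 0 (A) and node 1 (B) by series/parallel combination:
  Rp1 = R1 ‖ R2 ‖ R3 ‖ R4 (parallel, all between nodes 0 and 1) = 1/(1/62000 + 1/18000 + 1/9100 + 1/910) = 781 Ω
R_eq = 781 Ω

Final answer: 781 Ω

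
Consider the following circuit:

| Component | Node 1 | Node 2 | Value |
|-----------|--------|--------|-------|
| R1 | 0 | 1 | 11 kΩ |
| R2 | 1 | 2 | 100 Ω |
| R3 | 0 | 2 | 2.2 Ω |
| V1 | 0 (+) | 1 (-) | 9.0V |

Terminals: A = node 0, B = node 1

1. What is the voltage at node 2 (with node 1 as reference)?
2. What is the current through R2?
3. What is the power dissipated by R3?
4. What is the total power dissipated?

Nodal analysis, taking node 1 as the 0 V reference.
Source V1 fixes V_0 = 9 V.
KCL at each unknown node (sum of currents leaving = 0; resistances in Ω):
  Node 2: (V_2 - 0)/100 + (V_2 - 9)/2.2 = 0
Collecting terms: 0.4645 × V_2 = 4.091  =>  V_2 = 8.806 V
Part 1:
  Read off the nodal solution: V_2 = 8.806 V
Part 2:
  I_R2 = (V_1 - V_2)/R2 = (0 - 8.806)/100 = -0.08806 A
  Magnitude: I_R2 = 0.08806 A
Part 3:
  I_R3 = (V_0 - V_2)/R3 = (9 - 8.806)/2.2 = 0.08806 A
  P_R3 = I_R3² × R3 = (0.08806)² × 2.2 = 0.01706 W
Part 4:
  Power in each resistor, P = (ΔV)²/R:
    P_R1 = (9 - 0)²/11000 = 0.007364 W
    P_R2 = (0 - 8.806)²/100 = 0.7755 W
    P_R3 = (9 - 8.806)²/2.2 = 0.01706 W
  P_total = P_R1 + P_R2 + P_R3 = 0.7999 W

Final answers:
1. V_2 = 8.806 V
2. I_R2 = 0.08806 A
3. P_R3 = 0.01706 W
4. P_total = 0.7999 W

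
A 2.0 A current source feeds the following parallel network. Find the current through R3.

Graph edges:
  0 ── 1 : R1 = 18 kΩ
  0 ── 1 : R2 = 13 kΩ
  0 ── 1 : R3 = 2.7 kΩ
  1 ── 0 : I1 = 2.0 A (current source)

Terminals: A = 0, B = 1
All resistors sit directly between nodes 0 and 1, so they are in parallel and share one voltage V; the full source current 2 A splits among them.
1/R_par = 1/18000 + 1/13000 + 1/2700 = 0.0005028 S  =>  R_par = 1989 Ω
V = I × R_par = 2 × 1989 = 3977 V
I_R3 = V/R3 = 3977/2700 = 1.473 A

Final answer: 1.473 A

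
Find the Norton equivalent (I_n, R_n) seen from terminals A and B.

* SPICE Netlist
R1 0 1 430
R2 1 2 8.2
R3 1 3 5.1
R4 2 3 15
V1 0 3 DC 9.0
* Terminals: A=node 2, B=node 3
Find the Thévenin equivalent first; then I_n = V_th/R_th and R_n = R_th.
Step 1 — V_th is the open-circuit voltage V_A - V_B (nothing connected across the terminals).
Nodal analysis, taking node 3 as the 0 V reference.
Source V1 fixes V_0 = 9 V.
KCL at each unknown node (sum of currents leaving = 0; resistances in Ω):
  Node 1: (V_1 - 9)/430 + (V_1 - V_2)/8.2 + (V_1 - 0)/5.1 = 0
  Node 2: (V_2 - V_1)/8.2 + (V_2 - 0)/15 = 0
Collecting terms (coefficients in siemens):
  0.3204·V_1 - 0.122·V_2 = 0.02093
  0.1886·V_2 - 0.122·V_1 = 0
Determinant D = (0.3204)(0.1886) - (-0.122)(-0.122) = 0.04555
V_1 = [(0.02093)(0.1886) - (-0.122)(0)]/D = 0.08666 V
V_2 = [(0.3204)(0) - (0.02093)(-0.122)]/D = 0.05603 V
V_th = V_2 - V_3 = 0.05603 - 0 = 0.05603 V
Step 2 — R_th: zero the source — replace V1 by a short circuit (node 3 merges into node 0) — and find the resistance seen between A (node 2) and B (node 0).
Reduce the network between node 2 (A) and node 0 (B) by series/parallel combination:
  Rp1 = R1 ‖ R3 (parallel, both between nodes 0 and 1) = 1/(1/430 + 1/5.1) = 5.04 Ω
  Rs1 = R2 + Rp1 (series, joined only at node 1) = 8.2 + 5.04 = 13.24 Ω
  Rp2 = R4 ‖ Rs1 (parallel, both between nodes 0 and 2) = 1/(1/15 + 1/13.24) = 7.033 Ω
R_th = 7.033 Ω
I_n = V_th/R_th = 0.05603/7.033 = 0.007968 A, and R_n = R_th = 7.033 Ω

Final answer: I_n = 0.007968 A, R_n = 7.033 Ω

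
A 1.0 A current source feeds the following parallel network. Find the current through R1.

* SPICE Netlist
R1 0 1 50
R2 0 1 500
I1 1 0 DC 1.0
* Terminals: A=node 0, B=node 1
All resistors sit directly between nodes 0 and 1, so they are in parallel and share one voltage V; the full source current 1 A splits among them.
1/R_par = 1/50 + 1/500 = 0.022 S  =>  R_par = 45.45 Ω
V = I × R_par = 1 × 45.45 = 45.45 V
I_R1 = V/R1 = 45.45/50 = 0.9091 A

Final answer: 0.9091 A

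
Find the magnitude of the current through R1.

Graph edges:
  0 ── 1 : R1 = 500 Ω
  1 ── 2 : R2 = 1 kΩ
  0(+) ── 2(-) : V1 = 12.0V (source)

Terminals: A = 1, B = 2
Nodal analysis, taking node 2 as the 0 V reference.
Source V1 fixes V_0 = 12 V.
KCL at each unknown node (sum of currents leaving = 0; resistances in Ω):
  Node 1: (V_1 - 12)/500 + (V_1 - 0)/1000 = 0
Collecting terms: 0.003 × V_1 = 0.024  =>  V_1 = 8 V
I_R1 = (V_0 - V_1)/R1 = (12 - 8)/500 = 0.008 A
|I_R1| = 0.008 A

Final answer: |I_R1| = 0.008 A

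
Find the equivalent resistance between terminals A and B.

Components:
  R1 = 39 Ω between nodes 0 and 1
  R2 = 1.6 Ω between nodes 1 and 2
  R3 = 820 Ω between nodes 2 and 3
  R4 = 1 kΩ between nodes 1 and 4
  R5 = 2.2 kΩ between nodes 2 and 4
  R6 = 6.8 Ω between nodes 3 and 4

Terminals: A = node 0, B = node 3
The network is not a plain series/parallel combination. Inject a 1 A test current into terminal A (node 0) and return it from terminal B (node 3); then R_eq = V_A / (1 A).
Nodal analysis, taking node 3 as the 0 V reference.
Current source I_test pushes 1 A into node 0 and draws it out of node 3.
KCL at each unknown node (sum of currents leaving = 0; resistances in Ω):
  Node 0: (V_0 - V_1)/39 - 1 = 0
  Node 1: (V_1 - V_0)/39 + (V_1 - V_2)/1.6 + (V_1 - V_4)/1000 = 0
  Node 2: (V_2 - V_1)/1.6 + (V_2 - 0)/820 + (V_2 - V_4)/2200 = 0
  Node 4: (V_4 - V_1)/1000 + (V_4 - V_2)/2200 + (V_4 - 0)/6.8 = 0
Collecting terms (coefficients in siemens):
  0.02564·V_0 - 0.02564·V_1 = 1
  0.6516·V_1 - 0.02564·V_0 - 0.625·V_2 - 0.001·V_4 = 0
  0.6267·V_2 - 0.625·V_1 - 0.0004545·V_4 = 0
  0.1485·V_4 - 0.001·V_1 - 0.0004545·V_2 = 0
Solving these 4 simultaneous equations (Gaussian elimination) gives:
  V_0 = 415.6 V, V_1 = 376.6 V, V_2 = 375.6 V, V_4 = 3.685 V
R_eq = V_0 / 1 A = 415.6 Ω

Final answer: 415.6 Ω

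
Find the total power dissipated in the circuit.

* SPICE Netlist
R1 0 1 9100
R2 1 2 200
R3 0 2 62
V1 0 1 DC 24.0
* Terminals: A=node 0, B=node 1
Nodal analysis, taking node 1 as the 0 V reference.
Source V1 fixes V_0 = 24 V.
KCL at each unknown node (sum of currents leaving = 0; resistances in Ω):
  Node 2: (V_2 - 0)/200 + (V_2 - 24)/62 = 0
Collecting terms: 0.02113 × V_2 = 0.3871  =>  V_2 = 18.32 V
Power in each resistor, P = (ΔV)²/R:
  P_R1 = (24 - 0)²/9100 = 0.0633 W
  P_R2 = (0 - 18.32)²/200 = 1.678 W
  P_R3 = (24 - 18.32)²/62 = 0.5202 W
P_total = P_R1 + P_R2 + P_R3 = 2.262 W

Final answer: 2.262 W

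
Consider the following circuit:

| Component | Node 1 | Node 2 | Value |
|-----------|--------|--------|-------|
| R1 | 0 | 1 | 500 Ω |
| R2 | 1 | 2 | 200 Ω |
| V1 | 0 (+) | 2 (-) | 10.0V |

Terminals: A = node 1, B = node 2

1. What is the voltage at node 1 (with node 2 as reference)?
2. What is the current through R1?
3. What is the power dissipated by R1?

Nodal analysis, taking node 2 as the 0 V reference.
Source V1 fixes V_0 = 10 V.
KCL at each unknown node (sum of currents leaving = 0; resistances in Ω):
  Node 1: (V_1 - 10)/500 + (V_1 - 0)/200 = 0
Collecting terms: 0.007 × V_1 = 0.02  =>  V_1 = 2.857 V
Part 1:
  Read off the nodal solution: V_1 = 2.857 V
Part 2:
  I_R1 = (V_0 - V_1)/R1 = (10 - 2.857)/500 = 0.01429 A
  Magnitude: I_R1 = 0.01429 A
Part 3:
  I_R1 = (V_0 - V_1)/R1 = (10 - 2.857)/500 = 0.01429 A
  P_R1 = I_R1² × R1 = (0.01429)² × 500 = 0.102 W

Final answers:
1. V_1 = 2.857 V
2. I_R1 = 0.01429 A
3. P_R1 = 0.102 W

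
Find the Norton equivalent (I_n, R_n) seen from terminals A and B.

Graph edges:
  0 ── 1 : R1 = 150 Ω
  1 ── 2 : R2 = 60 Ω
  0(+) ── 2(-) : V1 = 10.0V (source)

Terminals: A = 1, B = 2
Find the Thévenin equivalent first; then I_n = V_th/R_th and R_n = R_th.
Step 1 — V_th is the open-circuit voltage V_A - V_B (nothing connected across the terminals).
Nodal analysis, taking node 2 as the 0 V reference.
Source V1 fixes V_0 = 10 V.
KCL at each unknown node (sum of currents leaving = 0; resistances in Ω):
  Node 1: (V_1 - 10)/150 + (V_1 - 0)/60 = 0
Collecting terms: 0.02333 × V_1 = 0.06667  =>  V_1 = 2.857 V
V_th = V_1 - V_2 = 2.857 - 0 = 2.857 V
Step 2 — R_th: zero the source — replace V1 by a short circuit (node 2 merges into node 0) — and find the resistance seen between A (node 1) and B (node 0).
Reduce the network between node 1 (A) and node 0 (B) by series/parallel combination:
  Rp1 = R1 ‖ R2 (parallel, both between nodes 0 and 1) = 1/(1/150 + 1/60) = 42.86 Ω
R_th = 42.86 Ω
I_n = V_th/R_th = 2.857/42.86 = 0.06667 A, and R_n = R_th = 42.86 Ω

Final answer: I_n = 0.06667 A, R_n = 42.86 Ω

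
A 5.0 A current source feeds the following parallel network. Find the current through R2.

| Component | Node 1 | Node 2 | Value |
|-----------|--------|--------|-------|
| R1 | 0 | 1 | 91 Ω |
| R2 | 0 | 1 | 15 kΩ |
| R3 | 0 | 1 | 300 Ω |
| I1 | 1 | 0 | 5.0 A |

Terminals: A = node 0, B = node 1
All resistors sit directly between nodes 0 and 1, so they are in parallel and share one voltage V; the full source current 5 A splits among them.
1/R_par = 1/91 + 1/15000 + 1/300 = 0.01439 S  =>  R_par = 69.5 Ω
V = I × R_par = 5 × 69.5 = 347.5 V
I_R2 = V/R2 = 347.5/15000 = 0.02317 A

Final answer: 0.02317 A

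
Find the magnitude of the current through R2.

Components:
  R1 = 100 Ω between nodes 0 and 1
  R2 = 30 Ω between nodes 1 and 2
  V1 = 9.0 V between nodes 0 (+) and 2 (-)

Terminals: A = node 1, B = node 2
Nodal analysis, taking node 2 as the 0 V reference.
Source V1 fixes V_0 = 9 V.
KCL at each unknown node (sum of currents leaving = 0; resistances in Ω):
  Node 1: (V_1 - 9)/100 + (V_1 - 0)/30 = 0
Collecting terms: 0.04333 × V_1 = 0.09  =>  V_1 = 2.077 V
I_R2 = (V_1 - V_2)/R2 = (2.077 - 0)/30 = 0.06923 A
|I_R2| = 0.06923 A

Final answer: |I_R2| = 0.06923 A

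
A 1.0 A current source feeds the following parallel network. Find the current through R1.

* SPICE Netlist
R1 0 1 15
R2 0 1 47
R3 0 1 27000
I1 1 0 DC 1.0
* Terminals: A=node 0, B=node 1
All resistors sit directly between nodes 0 and 1, so they are in parallel and share one voltage V; the full source current 1 A splits among them.
1/R_par = 1/15 + 1/47 + 1/27000 = 0.08798 S  =>  R_par = 11.37 Ω
V = I × R_par = 1 × 11.37 = 11.37 V
I_R1 = V/R1 = 11.37/15 = 0.7577 A

Final answer: 0.7577 A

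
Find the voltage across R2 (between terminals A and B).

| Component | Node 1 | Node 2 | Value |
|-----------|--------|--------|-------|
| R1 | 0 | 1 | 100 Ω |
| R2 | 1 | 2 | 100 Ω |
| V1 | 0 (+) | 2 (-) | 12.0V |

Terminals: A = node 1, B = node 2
R1 and R2 are in series across V1 (node 0 → node 1 → node 2), and the output A–B is taken across R2, so this is a voltage divider.
Series current: I = V1/(R1 + R2) = 12/(100 + 100) = 12/200 = 0.06 A
V_R2 = I × R2 = V1 × R2/(R1 + R2) = 12 × 100/200 = 6 V

Final answer: 6 V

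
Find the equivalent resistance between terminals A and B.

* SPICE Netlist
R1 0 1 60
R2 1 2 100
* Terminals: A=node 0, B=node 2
Reduce the network between node 0 (A) and node 2 (B) by series/parallel combination:
  Rs1 = R1 + R2 (series, joined only at node 1) = 60 + 100 = 160 Ω
R_eq = 160 Ω

Final answer: 160 Ω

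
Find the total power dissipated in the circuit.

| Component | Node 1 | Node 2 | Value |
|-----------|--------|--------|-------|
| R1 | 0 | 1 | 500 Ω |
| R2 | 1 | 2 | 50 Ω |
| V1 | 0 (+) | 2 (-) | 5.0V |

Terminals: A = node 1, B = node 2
Nodal analysis, taking node 2 as the 0 V reference.
Source V1 fixes V_0 = 5 V.
KCL at each unknown node (sum of currents leaving = 0; resistances in Ω):
  Node 1: (V_1 - 5)/500 + (V_1 - 0)/50 = 0
Collecting terms: 0.022 × V_1 = 0.01  =>  V_1 = 0.4545 V
Power in each resistor, P = (ΔV)²/R:
  P_R1 = (5 - 0.4545)²/500 = 0.04132 W
  P_R2 = (0.4545 - 0)²/50 = 0.004132 W
P_total = P_R1 + P_R2 = 0.04545 W

Final answer: 0.04545 W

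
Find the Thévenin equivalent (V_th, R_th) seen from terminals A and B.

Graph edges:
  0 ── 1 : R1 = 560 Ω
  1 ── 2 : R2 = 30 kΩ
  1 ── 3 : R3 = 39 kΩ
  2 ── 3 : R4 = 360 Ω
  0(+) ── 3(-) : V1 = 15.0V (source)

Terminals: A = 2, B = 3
Step 1 — V_th is the open-circuit voltage V_A - V_B (nothing connected across the terminals).
Nodal analysis, taking node 3 as the 0 V reference.
Source V1 fixes V_0 = 15 V.
KCL at each unknown node (sum of currents leaving = 0; resistances in Ω):
  Node 1: (V_1 - 15)/560 + (V_1 - V_2)/30000 + (V_1 - 0)/39000 = 0
  Node 2: (V_2 - V_1)/30000 + (V_2 - 0)/360 = 0
Collecting terms (coefficients in siemens):
  0.001845·V_1 - 0.00003333·V_2 = 0.02679
  0.002811·V_2 - 0.00003333·V_1 = 0
Determinant D = (0.001845)(0.002811) - (-0.00003333)(-0.00003333) = 0.000005185
V_1 = [(0.02679)(0.002811) - (-0.00003333)(0)]/D = 14.52 V
V_2 = [(0.001845)(0) - (0.02679)(-0.00003333)]/D = 0.1722 V
V_th = V_2 - V_3 = 0.1722 - 0 = 0.1722 V
Step 2 — R_th: zero the source — replace V1 by a short circuit (node 3 merges into node 0) — and find the resistance seen between A (node 2) and B (node 0).
Reduce the network between node 2 (A) and node 0 (B) by series/parallel combination:
  Rp1 = R1 ‖ R3 (parallel, both between nodes 0 and 1) = 1/(1/560 + 1/39000) = 552.1 Ω
  Rs1 = R2 + Rp1 (series, joined only at node 1) = 30000 + 552.1 = 30550 Ω
  Rp2 = R4 ‖ Rs1 (parallel, both between nodes 0 and 2) = 1/(1/360 + 1/30550) = 355.8 Ω
R_th = 355.8 Ω

Final answer: V_th = 0.1722 V, R_th = 355.8 Ω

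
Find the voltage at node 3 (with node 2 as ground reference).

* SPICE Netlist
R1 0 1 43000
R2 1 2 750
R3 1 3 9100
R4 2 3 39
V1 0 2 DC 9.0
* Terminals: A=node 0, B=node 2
Nodal analysis, taking node 2 as the 0 V reference.
Source V1 fixes V_0 = 9 V.
KCL at each unknown node (sum of currents leaving = 0; resistances in Ω):
  Node 1: (V_1 - 9)/43000 + (V_1 - 0)/750 + (V_1 - V_3)/9100 = 0
  Node 3: (V_3 - V_1)/9100 + (V_3 - 0)/39 = 0
Collecting terms (coefficients in siemens):
  0.001466·V_1 - 0.0001099·V_3 = 0.0002093
  0.02575·V_3 - 0.0001099·V_1 = 0
Determinant D = (0.001466)(0.02575) - (-0.0001099)(-0.0001099) = 0.00003775
V_1 = [(0.0002093)(0.02575) - (-0.0001099)(0)]/D = 0.1428 V
V_3 = [(0.001466)(0) - (0.0002093)(-0.0001099)]/D = 0.0006093 V
The requested potential is V_3 = 0.0006093 V.

Final answer: V_3 = 0.0006093 V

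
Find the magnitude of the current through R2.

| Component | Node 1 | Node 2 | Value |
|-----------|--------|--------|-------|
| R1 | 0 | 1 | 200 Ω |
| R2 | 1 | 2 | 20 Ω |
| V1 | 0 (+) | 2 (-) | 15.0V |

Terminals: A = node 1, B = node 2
Nodal analysis, taking node 2 as the 0 V reference.
Source V1 fixes V_0 = 15 V.
KCL at each unknown node (sum of currents leaving = 0; resistances in Ω):
  Node 1: (V_1 - 15)/200 + (V_1 - 0)/20 = 0
Collecting terms: 0.055 × V_1 = 0.075  =>  V_1 = 1.364 V
I_R2 = (V_1 - V_2)/R2 = (1.364 - 0)/20 = 0.06818 A
|I_R2| = 0.06818 A

Final answer: |I_R2| = 0.06818 A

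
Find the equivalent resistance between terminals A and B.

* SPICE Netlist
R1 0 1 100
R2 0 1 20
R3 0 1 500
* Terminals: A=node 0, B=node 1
Reduce the network between node 0 (A) and node 1 (B) by series/parallel combination:
  Rp1 = R1 ‖ R2 ‖ R3 (parallel, all between nodes 0 and 1) = 1/(1/100 + 1/20 + 1/500) = 16.13 Ω
R_eq = 16.13 Ω

Final answer: 16.13 Ω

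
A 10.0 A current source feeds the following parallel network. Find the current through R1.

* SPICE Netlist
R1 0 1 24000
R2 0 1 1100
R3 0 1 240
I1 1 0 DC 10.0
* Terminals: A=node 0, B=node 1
All resistors sit directly between nodes 0 and 1, so they are in parallel and share one voltage V; the full source current 10 A splits among them.
1/R_par = 1/24000 + 1/1100 + 1/240 = 0.005117 S  =>  R_par = 195.4 Ω
V = I × R_par = 10 × 195.4 = 1954 V
I_R1 = V/R1 = 1954/24000 = 0.08142 A

Final answer: 0.08142 A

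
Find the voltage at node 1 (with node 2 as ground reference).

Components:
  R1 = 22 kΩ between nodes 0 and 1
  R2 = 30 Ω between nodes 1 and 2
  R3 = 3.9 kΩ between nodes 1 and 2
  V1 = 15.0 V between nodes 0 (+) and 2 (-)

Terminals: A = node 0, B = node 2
Nodal analysis, taking node 2 as the 0 V reference.
Source V1 fixes V_0 = 15 V.
KCL at each unknown node (sum of currents leaving = 0; resistances in Ω):
  Node 1: (V_1 - 15)/22000 + (V_1 - 0)/30 + (V_1 - 0)/3900 = 0
Collecting terms: 0.03364 × V_1 = 0.0006818  =>  V_1 = 0.02027 V
The requested potential is V_1 = 0.02027 V.

Final answer: V_1 = 0.02027 V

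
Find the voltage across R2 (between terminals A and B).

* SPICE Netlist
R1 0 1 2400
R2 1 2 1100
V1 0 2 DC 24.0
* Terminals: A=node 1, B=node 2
R1 and R2 are in series across V1 (node 0 → node 1 → node 2), and the output A–B is taken across R2, so this is a voltage divider.
Series current: I = V1/(R1 + R2) = 24/(2400 + 1100) = 24/3500 = 0.006857 A
V_R2 = I × R2 = V1 × R2/(R1 + R2) = 24 × 1100/3500 = 7.543 V

Final answer: 7.543 V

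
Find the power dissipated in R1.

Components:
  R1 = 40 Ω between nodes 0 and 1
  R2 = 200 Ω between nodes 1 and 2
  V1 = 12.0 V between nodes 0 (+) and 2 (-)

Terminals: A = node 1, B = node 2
Nodal analysis, taking node 2 as the 0 V reference.
Source V1 fixes V_0 = 12 V.
KCL at each unknown node (sum of currents leaving = 0; resistances in Ω):
  Node 1: (V_1 - 12)/40 + (V_1 - 0)/200 = 0
Collecting terms: 0.03 × V_1 = 0.3  =>  V_1 = 10 V
I_R1 = (V_0 - V_1)/R1 = (12 - 10)/40 = 0.05 A
P_R1 = I_R1² × R1 = (0.05)² × 40 = 0.1 W

Final answer: 0.1 W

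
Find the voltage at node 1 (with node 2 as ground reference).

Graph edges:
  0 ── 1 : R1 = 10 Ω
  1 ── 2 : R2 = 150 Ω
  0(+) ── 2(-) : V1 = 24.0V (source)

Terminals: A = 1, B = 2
Nodal analysis, taking node 2 as the 0 V reference.
Source V1 fixes V_0 = 24 V.
KCL at each unknown node (sum of currents leaving = 0; resistances in Ω):
  Node 1: (V_1 - 24)/10 + (V_1 - 0)/150 = 0
Collecting terms: 0.1067 × V_1 = 2.4  =>  V_1 = 22.5 V
The requested potential is V_1 = 22.5 V.

Final answer: V_1 = 22.5 V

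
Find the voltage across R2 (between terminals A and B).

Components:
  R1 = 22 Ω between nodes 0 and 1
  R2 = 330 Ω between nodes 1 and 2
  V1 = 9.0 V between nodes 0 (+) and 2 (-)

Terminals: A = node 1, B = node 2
R1 and R2 are in series across V1 (node 0 → node 1 → node 2), and the output A–B is taken across R2, so this is a voltage divider.
Series current: I = V1/(R1 + R2) = 9/(22 + 330) = 9/352 = 0.02557 A
V_R2 = I × R2 = V1 × R2/(R1 + R2) = 9 × 330/352 = 8.438 V

Final answer: 8.438 V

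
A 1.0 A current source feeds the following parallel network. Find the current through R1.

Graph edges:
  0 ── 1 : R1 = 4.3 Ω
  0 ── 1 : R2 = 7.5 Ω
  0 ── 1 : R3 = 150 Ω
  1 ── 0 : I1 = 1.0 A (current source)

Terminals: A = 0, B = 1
All resistors sit directly between nodes 0 and 1, so they are in parallel and share one voltage V; the full source current 1 A splits among them.
1/R_par = 1/4.3 + 1/7.5 + 1/150 = 0.3726 S  =>  R_par = 2.684 Ω
V = I × R_par = 1 × 2.684 = 2.684 V
I_R1 = V/R1 = 2.684/4.3 = 0.6242 A

Final answer: 0.6242 A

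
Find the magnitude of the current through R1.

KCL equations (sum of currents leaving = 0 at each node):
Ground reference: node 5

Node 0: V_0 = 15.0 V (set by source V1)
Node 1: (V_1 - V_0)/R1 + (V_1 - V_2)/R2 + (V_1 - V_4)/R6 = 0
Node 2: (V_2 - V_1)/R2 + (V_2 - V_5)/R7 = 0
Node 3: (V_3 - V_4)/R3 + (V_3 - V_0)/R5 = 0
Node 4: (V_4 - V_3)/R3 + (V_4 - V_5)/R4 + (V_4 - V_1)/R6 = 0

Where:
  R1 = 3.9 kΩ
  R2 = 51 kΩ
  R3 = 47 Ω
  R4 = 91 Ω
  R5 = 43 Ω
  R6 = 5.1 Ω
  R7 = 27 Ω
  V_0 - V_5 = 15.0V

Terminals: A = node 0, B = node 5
Nodal analysis, taking node 5 as the 0 V reference.
Source V1 fixes V_0 = 15 V.
KCL at each unknown node (sum of currents leaving = 0; resistances in Ω):
  Node 1: (V_1 - 15)/3900 + (V_1 - V_2)/51000 + (V_1 - V_4)/5.1 = 0
  Node 2: (V_2 - V_1)/51000 + (V_2 - 0)/27 = 0
  Node 3: (V_3 - V_4)/47 + (V_3 - 15)/43 = 0
  Node 4: (V_4 - V_3)/47 + (V_4 - 0)/91 + (V_4 - V_1)/5.1 = 0
Collecting terms (coefficients in siemens):
  0.1964·V_1 - 0.00001961·V_2 - 0.1961·V_4 = 0.003846
  0.03706·V_2 - 0.00001961·V_1 = 0
  0.04453·V_3 - 0.02128·V_4 = 0.3488
  0.2283·V_4 - 0.1961·V_1 - 0.02128·V_3 = 0
Solving these 4 simultaneous equations (Gaussian elimination) gives:
  V_1 = 7.629 V, V_2 = 0.004037 V, V_3 = 11.47 V, V_4 = 7.62 V
I_R1 = (V_0 - V_1)/R1 = (15 - 7.629)/3900 = 0.00189 A
|I_R1| = 0.00189 A

Final answer: |I_R1| = 0.00189 A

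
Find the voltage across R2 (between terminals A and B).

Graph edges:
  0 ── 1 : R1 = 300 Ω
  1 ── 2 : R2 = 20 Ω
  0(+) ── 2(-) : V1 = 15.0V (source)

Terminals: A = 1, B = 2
R1 and R2 are in series across V1 (node 0 → node 1 → node 2), and the output A–B is taken across R2, so this is a voltage divider.
Series current: I = V1/(R1 + R2) = 15/(300 + 20) = 15/320 = 0.04688 A
V_R2 = I × R2 = V1 × R2/(R1 + R2) = 15 × 20/320 = 0.9375 V

Final answer: 0.9375 V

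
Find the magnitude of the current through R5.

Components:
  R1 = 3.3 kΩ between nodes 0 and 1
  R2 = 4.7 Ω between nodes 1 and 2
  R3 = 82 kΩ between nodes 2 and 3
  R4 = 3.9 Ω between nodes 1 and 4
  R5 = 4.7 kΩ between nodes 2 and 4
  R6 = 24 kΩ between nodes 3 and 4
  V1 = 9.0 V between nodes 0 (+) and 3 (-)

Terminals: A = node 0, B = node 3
Nodal analysis, taking node 3 as the 0 V reference.
Source V1 fixes V_0 = 9 V.
KCL at each unknown node (sum of currents leaving = 0; resistances in Ω):
  Node 1: (V_1 - 9)/3300 + (V_1 - V_2)/4.7 + (V_1 - V_4)/3.9 = 0
  Node 2: (V_2 - V_1)/4.7 + (V_2 - 0)/82000 + (V_2 - V_4)/4700 = 0
  Node 4: (V_4 - V_1)/3.9 + (V_4 - V_2)/4700 + (V_4 - 0)/24000 = 0
Collecting terms (coefficients in siemens):
  0.4695·V_1 - 0.2128·V_2 - 0.2564·V_4 = 0.002727
  0.213·V_2 - 0.2128·V_1 - 0.0002128·V_4 = 0
  0.2567·V_4 - 0.2564·V_1 - 0.0002128·V_2 = 0
Solving these 3 simultaneous equations (Gaussian elimination) gives:
  V_1 = 7.642 V, V_2 = 7.641 V, V_4 = 7.641 V
I_R5 = (V_2 - V_4)/R5 = (7.641 - 7.641)/4700 = 0.0000001707 A
|I_R5| = 0.0000001707 A

Final answer: |I_R5| = 1.707e-07 A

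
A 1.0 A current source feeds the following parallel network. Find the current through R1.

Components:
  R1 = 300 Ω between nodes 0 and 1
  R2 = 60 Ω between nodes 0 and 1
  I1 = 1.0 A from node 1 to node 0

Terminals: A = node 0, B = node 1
All resistors sit directly between nodes 0 and 1, so they are in parallel and share one voltage V; the full source current 1 A splits among them.
1/R_par = 1/300 + 1/60 = 0.02 S  =>  R_par = 50 Ω
V = I × R_par = 1 × 50 = 50 V
I_R1 = V/R1 = 50/300 = 0.1667 A

Final answer: 0.1667 A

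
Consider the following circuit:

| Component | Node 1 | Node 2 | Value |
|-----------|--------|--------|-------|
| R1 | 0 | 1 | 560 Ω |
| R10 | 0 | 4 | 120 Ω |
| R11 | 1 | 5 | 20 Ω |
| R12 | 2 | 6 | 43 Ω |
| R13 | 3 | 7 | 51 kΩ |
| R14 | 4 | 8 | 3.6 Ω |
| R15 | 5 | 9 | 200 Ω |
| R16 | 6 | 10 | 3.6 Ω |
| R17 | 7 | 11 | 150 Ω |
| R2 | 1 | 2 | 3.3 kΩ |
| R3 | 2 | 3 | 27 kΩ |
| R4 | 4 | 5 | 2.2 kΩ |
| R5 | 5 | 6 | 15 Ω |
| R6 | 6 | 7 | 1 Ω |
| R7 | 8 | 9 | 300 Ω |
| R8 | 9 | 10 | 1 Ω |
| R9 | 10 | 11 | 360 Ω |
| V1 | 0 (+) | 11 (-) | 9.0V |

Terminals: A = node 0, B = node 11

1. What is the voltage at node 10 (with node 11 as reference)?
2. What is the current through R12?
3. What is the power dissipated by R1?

Nodal analysis, taking node 11 as the 0 V reference.
Source V1 fixes V_0 = 9 V.
KCL at each unknown node (sum of currents leaving = 0; resistances in Ω):
  Node 1: (V_1 - 9)/560 + (V_1 - V_2)/3300 + (V_1 - V_5)/20 = 0
  Node 2: (V_2 - V_1)/3300 + (V_2 - V_3)/27000 + (V_2 - V_6)/43 = 0
  Node 3: (V_3 - V_2)/27000 + (V_3 - V_7)/51000 = 0
  Node 4: (V_4 - V_5)/2200 + (V_4 - 9)/120 + (V_4 - V_8)/3.6 = 0
  Node 5: (V_5 - V_4)/2200 + (V_5 - V_6)/15 + (V_5 - V_1)/20 + (V_5 - V_9)/200 = 0
  Node 6: (V_6 - V_5)/15 + (V_6 - V_7)/1 + (V_6 - V_2)/43 + (V_6 - V_10)/3.6 = 0
  Node 7: (V_7 - V_6)/1 + (V_7 - V_3)/51000 + (V_7 - 0)/150 = 0
  Node 8: (V_8 - V_9)/300 + (V_8 - V_4)/3.6 = 0
  Node 9: (V_9 - V_8)/300 + (V_9 - V_10)/1 + (V_9 - V_5)/200 = 0
  Node 10: (V_10 - V_9)/1 + (V_10 - 0)/360 + (V_10 - V_6)/3.6 = 0
Collecting terms (coefficients in siemens):
  0.05209·V_1 - 0.000303·V_2 - 0.05·V_5 = 0.01607
  0.0236·V_2 - 0.000303·V_1 - 0.00003704·V_3 - 0.02326·V_6 = 0
  0.00005664·V_3 - 0.00003704·V_2 - 0.00001961·V_7 = 0
  0.2866·V_4 - 0.0004545·V_5 - 0.2778·V_8 = 0.075
  0.1221·V_5 - 0.05·V_1 - 0.0004545·V_4 - 0.06667·V_6 - 0.005·V_9 = 0
  1.368·V_6 - 0.02326·V_2 - 0.06667·V_5 - 1·V_7 - 0.2778·V_10 = 0
  1.007·V_7 - 0.00001961·V_3 - 1·V_6 = 0
  0.2811·V_8 - 0.2778·V_4 - 0.003333·V_9 = 0
  1.008·V_9 - 0.005·V_5 - 0.003333·V_8 - 1·V_10 = 0
  1.281·V_10 - 0.2778·V_6 - 1·V_9 = 0
Solving these 10 simultaneous equations (Gaussian elimination) gives:
  V_1 = 3.171 V, V_2 = 2.797 V, V_3 = 2.789 V, V_4 = 7.091 V
  V_5 = 2.965 V, V_6 = 2.792 V, V_7 = 2.774 V, V_8 = 7.041 V
  V_9 = 2.832 V, V_10 = 2.817 V
Part 1:
  Read off the nodal solution: V_10 = 2.817 V
Part 2:
  I_R12 = (V_2 - V_6)/R12 = (2.797 - 2.792)/43 = 0.0001129 A
  Magnitude: I_R12 = 0.0001129 A
Part 3:
  I_R1 = (V_0 - V_1)/R1 = (9 - 3.171)/560 = 0.01041 A
  P_R1 = I_R1² × R1 = (0.01041)² × 560 = 0.06068 W

Final answers:
1. V_10 = 2.817 V
2. I_R12 = 0.0001129 A
3. P_R1 = 0.06068 W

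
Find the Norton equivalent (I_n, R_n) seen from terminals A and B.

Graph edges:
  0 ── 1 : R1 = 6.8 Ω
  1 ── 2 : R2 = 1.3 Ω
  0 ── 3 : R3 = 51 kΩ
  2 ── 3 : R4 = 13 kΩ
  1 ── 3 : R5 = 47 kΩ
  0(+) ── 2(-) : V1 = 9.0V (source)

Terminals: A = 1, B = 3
Find the Thévenin equivalent first; then I_n = V_th/R_th and R_n = R_th.
Step 1 — V_th is the open-circuit voltage V_A - V_B (nothing connected across the terminals).
Nodal analysis, taking node 2 as the 0 V reference.
Source V1 fixes V_0 = 9 V.
KCL at each unknown node (sum of currents leaving = 0; resistances in Ω):
  Node 1: (V_1 - 9)/6.8 + (V_1 - 0)/1.3 + (V_1 - V_3)/47000 = 0
  Node 3: (V_3 - 9)/51000 + (V_3 - 0)/13000 + (V_3 - V_1)/47000 = 0
Collecting terms (coefficients in siemens):
  0.9163·V_1 - 0.00002128·V_3 = 1.324
  0.0001178·V_3 - 0.00002128·V_1 = 0.0001765
Determinant D = (0.9163)(0.0001178) - (-0.00002128)(-0.00002128) = 0.0001079
V_1 = [(1.324)(0.0001178) - (-0.00002128)(0.0001765)]/D = 1.444 V
V_3 = [(0.9163)(0.0001765) - (1.324)(-0.00002128)]/D = 1.759 V
V_th = V_1 - V_3 = 1.444 - 1.759 = -0.3144 V
Step 2 — R_th: zero the source — replace V1 by a short circuit (node 2 merges into node 0) — and find the resistance seen between A (node 1) and B (node 3).
Reduce the network between node 1 (A) and node 3 (B) by series/parallel combination:
  Rp1 = R1 ‖ R2 (parallel, both between nodes 0 and 1) = 1/(1/6.8 + 1/1.3) = 1.091 Ω
  Rp2 = R3 ‖ R4 (parallel, both between nodes 0 and 3) = 1/(1/51000 + 1/13000) = 10360 Ω
  Rs1 = Rp1 + Rp2 (series, joined only at node 0) = 1.091 + 10360 = 10360 Ω
  Rp3 = R5 ‖ Rs1 (parallel, both between nodes 1 and 3) = 1/(1/47000 + 1/10360) = 8489 Ω
R_th = 8.489 kΩ
I_n = V_th/R_th = -0.3144/8489 = -0.00003703 A, and R_n = R_th = 8.489 kΩ

Final answer: I_n = -3.703e-05 A, R_n = 8.489 kΩ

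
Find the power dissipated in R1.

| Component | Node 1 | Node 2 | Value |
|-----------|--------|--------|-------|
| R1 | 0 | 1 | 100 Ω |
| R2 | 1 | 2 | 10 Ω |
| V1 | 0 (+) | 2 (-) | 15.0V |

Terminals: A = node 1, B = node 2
Nodal analysis, taking node 2 as the 0 V reference.
Source V1 fixes V_0 = 15 V.
KCL at each unknown node (sum of currents leaving = 0; resistances in Ω):
  Node 1: (V_1 - 15)/100 + (V_1 - 0)/10 = 0
Collecting terms: 0.11 × V_1 = 0.15  =>  V_1 = 1.364 V
I_R1 = (V_0 - V_1)/R1 = (15 - 1.364)/100 = 0.1364 A
P_R1 = I_R1² × R1 = (0.1364)² × 100 = 1.86 W

Final answer: 1.86 W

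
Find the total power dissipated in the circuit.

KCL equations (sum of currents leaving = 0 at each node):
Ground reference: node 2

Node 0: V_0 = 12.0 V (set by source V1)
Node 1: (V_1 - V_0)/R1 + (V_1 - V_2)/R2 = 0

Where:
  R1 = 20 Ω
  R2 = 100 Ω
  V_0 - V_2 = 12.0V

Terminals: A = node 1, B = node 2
Nodal analysis, taking node 2 as the 0 V reference.
Source V1 fixes V_0 = 12 V.
KCL at each unknown node (sum of currents leaving = 0; resistances in Ω):
  Node 1: (V_1 - 12)/20 + (V_1 - 0)/100 = 0
Collecting terms: 0.06 × V_1 = 0.6  =>  V_1 = 10 V
Power in each resistor, P = (ΔV)²/R:
  P_R1 = (12 - 10)²/20 = 0.2 W
  P_R2 = (10 - 0)²/100 = 1 W
P_total = P_R1 + P_R2 = 1.2 W

Final answer: 1.2 W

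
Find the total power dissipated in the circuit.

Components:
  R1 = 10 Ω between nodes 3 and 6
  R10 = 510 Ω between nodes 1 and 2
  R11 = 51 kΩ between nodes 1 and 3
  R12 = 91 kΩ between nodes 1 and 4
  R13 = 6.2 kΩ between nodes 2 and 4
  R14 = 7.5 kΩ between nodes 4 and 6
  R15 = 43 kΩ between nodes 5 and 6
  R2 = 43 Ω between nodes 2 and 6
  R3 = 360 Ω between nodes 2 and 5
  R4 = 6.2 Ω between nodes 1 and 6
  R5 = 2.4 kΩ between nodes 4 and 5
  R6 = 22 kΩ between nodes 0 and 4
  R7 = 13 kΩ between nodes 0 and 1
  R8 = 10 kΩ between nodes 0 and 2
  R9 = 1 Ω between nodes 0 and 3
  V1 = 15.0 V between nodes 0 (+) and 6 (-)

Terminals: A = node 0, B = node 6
Nodal analysis, taking node 6 as the 0 V reference.
Source V1 fixes V_0 = 15 V.
KCL at each unknown node (sum of currents leaving = 0; resistances in Ω):
  Node 1: (V_1 - 0)/6.2 + (V_1 - 15)/13000 + (V_1 - V_2)/510 + (V_1 - V_3)/51000 + (V_1 - V_4)/91000 = 0
  Node 2: (V_2 - 0)/43 + (V_2 - V_5)/360 + (V_2 - 15)/10000 + (V_2 - V_1)/510 + (V_2 - V_4)/6200 = 0
  Node 3: (V_3 - 0)/10 + (V_3 - 15)/1 + (V_3 - V_1)/51000 = 0
  Node 4: (V_4 - V_5)/2400 + (V_4 - 15)/22000 + (V_4 - V_1)/91000 + (V_4 - V_2)/6200 + (V_4 - 0)/7500 = 0
  Node 5: (V_5 - V_2)/360 + (V_5 - V_4)/2400 + (V_5 - 0)/43000 = 0
Collecting terms (coefficients in siemens):
  0.1634·V_1 - 0.001961·V_2 - 0.00001961·V_3 - 0.00001099·V_4 = 0.001154
  0.02826·V_2 - 0.001961·V_1 - 0.0001613·V_4 - 0.002778·V_5 = 0.0015
  1.1·V_3 - 0.00001961·V_1 = 15
  0.0007677·V_4 - 0.00001099·V_1 - 0.0001613·V_2 - 0.0004167·V_5 = 0.0006818
  0.003218·V_5 - 0.002778·V_2 - 0.0004167·V_4 = 0
Solving these 5 simultaneous equations (Gaussian elimination) gives:
  V_1 = 0.009718 V, V_2 = 0.07916 V, V_3 = 13.64 V, V_4 = 1.013 V
  V_5 = 0.1995 V
Power in each resistor, P = (ΔV)²/R:
  P_R1 = (13.64 - 0)²/10 = 18.59 W
  P_R2 = (0.07916 - 0)²/43 = 0.0001457 W
  P_R3 = (0.07916 - 0.1995)²/360 = 0.00004025 W
  P_R4 = (0.009718 - 0)²/6.2 = 0.00001523 W
  P_R5 = (1.013 - 0.1995)²/2400 = 0.0002758 W
  P_R6 = (15 - 1.013)²/22000 = 0.008892 W
  P_R7 = (15 - 0.009718)²/13000 = 0.01729 W
  P_R8 = (15 - 0.07916)²/10000 = 0.02226 W
  P_R9 = (15 - 13.64)²/1 = 1.86 W
  P_R10 = (0.009718 - 0.07916)²/510 = 0.000009455 W
  P_R11 = (0.009718 - 13.64)²/51000 = 0.003641 W
  P_R12 = (0.009718 - 1.013)²/91000 = 0.00001106 W
  P_R13 = (0.07916 - 1.013)²/6200 = 0.0001407 W
  P_R14 = (1.013 - 0)²/7500 = 0.0001369 W
  P_R15 = (0.1995 - 0)²/43000 = 0.0000009259 W
P_total = P_R1 + P_R2 + P_R3 + P_R4 + P_R5 + P_R6 + P_R7 + P_R8 + P_R9 + P_R10 + P_R11 + P_R12 + P_R13 + P_R14 + P_R15 = 20.51 W

Final answer: 20.51 W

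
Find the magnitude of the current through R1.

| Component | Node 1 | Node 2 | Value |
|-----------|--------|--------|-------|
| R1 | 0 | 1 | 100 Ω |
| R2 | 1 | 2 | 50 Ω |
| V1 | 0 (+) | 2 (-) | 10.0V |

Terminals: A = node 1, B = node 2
Nodal analysis, taking node 2 as the 0 V reference.
Source V1 fixes V_0 = 10 V.
KCL at each unknown node (sum of currents leaving = 0; resistances in Ω):
  Node 1: (V_1 - 10)/100 + (V_1 - 0)/50 = 0
Collecting terms: 0.03 × V_1 = 0.1  =>  V_1 = 3.333 V
I_R1 = (V_0 - V_1)/R1 = (10 - 3.333)/100 = 0.06667 A
|I_R1| = 0.06667 A

Final answer: |I_R1| = 0.06667 A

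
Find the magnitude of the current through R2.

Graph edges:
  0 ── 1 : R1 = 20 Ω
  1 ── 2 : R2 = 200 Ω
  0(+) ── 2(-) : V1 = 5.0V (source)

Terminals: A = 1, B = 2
Nodal analysis, taking node 2 as the 0 V reference.
Source V1 fixes V_0 = 5 V.
KCL at each unknown node (sum of currents leaving = 0; resistances in Ω):
  Node 1: (V_1 - 5)/20 + (V_1 - 0)/200 = 0
Collecting terms: 0.055 × V_1 = 0.25  =>  V_1 = 4.545 V
I_R2 = (V_1 - V_2)/R2 = (4.545 - 0)/200 = 0.02273 A
|I_R2| = 0.02273 A

Final answer: |I_R2| = 0.02273 A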